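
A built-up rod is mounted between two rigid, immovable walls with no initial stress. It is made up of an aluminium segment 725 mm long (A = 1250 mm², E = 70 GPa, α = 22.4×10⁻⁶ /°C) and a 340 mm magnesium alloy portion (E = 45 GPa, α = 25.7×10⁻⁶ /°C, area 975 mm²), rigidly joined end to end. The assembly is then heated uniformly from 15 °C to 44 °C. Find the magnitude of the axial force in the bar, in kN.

P ≈ 45.2 kN (compressive)

With the walls removed the bar would change length by δ_free = Σ αᵢΔT Lᵢ = 22.4×10⁻⁶×29×725 + 25.7×10⁻⁶×29×340 = 0.7244 mm.
The walls prevent any net length change, so an axial force P (same in every segment) develops. Compatibility: P · Σ Lᵢ/(AᵢEᵢ) = δ_free.
Σ Lᵢ/(AᵢEᵢ) = 725/(1250×70×10³) + 340/(975×45×10³) = 1.604×10⁻⁵ mm/N.
So P = 0.7244 / 1.604×10⁻⁵ = 45.17 kN, compressive.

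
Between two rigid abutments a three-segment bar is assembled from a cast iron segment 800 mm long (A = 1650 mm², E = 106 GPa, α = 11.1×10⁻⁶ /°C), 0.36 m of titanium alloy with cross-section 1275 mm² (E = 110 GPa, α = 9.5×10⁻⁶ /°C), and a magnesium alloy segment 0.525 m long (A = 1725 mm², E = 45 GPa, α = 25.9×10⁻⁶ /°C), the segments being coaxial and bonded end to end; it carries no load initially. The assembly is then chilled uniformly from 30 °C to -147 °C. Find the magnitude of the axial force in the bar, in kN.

If the supports were absent, the total length change would be Σ αᵢΔT Lᵢ = 11.1×10⁻⁶×177×800 + 9.5×10⁻⁶×177×360 + 25.9×10⁻⁶×177×525 = 4.584 mm.
Since the ends are fixed, an axial force P builds up, equal in every segment, with P · Σ Lᵢ/(AᵢEᵢ) = δ_free.
The series flexibility is Σ Lᵢ/(AᵢEᵢ) = 800/(1650×106×10³) + 360/(1275×110×10³) + 525/(1725×45×10³) = 1.39×10⁻⁵ mm/N.
So P = 4.584 / 1.39×10⁻⁵ = 329.7 kN, tensile.

P ≈ 330 kN (tensile)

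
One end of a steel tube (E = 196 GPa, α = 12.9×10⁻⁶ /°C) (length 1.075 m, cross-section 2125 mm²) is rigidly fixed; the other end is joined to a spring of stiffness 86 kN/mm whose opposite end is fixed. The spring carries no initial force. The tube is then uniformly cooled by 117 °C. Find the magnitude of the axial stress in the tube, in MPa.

The unrestrained thermal change is αΔT L = 12.9×10⁻⁶ × 117 × 1075 = 1.622 mm.
Let P be the tensile force in the spring. The tube extends elastically by PL/(AE) and the spring stretches by P/k; together these equal δ_free.
P [ L/(AE) + 1/k ] = δ_free → P [ 1075/(2125×196×10³) + 1/(86×10³) ] = 1.622.
P = 1.622 / 1.421×10⁻⁵ = 114200 N.
σ = P/A = 114200/2125 = 53.74 MPa.

σ ≈ 53.7 MPa (tensile)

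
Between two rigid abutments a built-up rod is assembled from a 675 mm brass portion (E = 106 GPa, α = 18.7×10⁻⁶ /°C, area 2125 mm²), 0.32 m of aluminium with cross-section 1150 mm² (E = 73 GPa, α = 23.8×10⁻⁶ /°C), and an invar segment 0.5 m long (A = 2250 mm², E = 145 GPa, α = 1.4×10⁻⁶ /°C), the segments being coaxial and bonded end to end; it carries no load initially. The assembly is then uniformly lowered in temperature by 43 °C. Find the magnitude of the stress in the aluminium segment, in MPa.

With the walls removed the bar would change length by δ_free = Σ αᵢΔT Lᵢ = 18.7×10⁻⁶×43×675 + 23.8×10⁻⁶×43×320 + 1.4×10⁻⁶×43×500 = 0.9004 mm.
Since the ends are fixed, an axial force P builds up, equal in every segment, with P · Σ Lᵢ/(AᵢEᵢ) = δ_free.
Σ Lᵢ/(AᵢEᵢ) = 675/(2125×106×10³) + 320/(1150×73×10³) + 500/(2250×145×10³) = 8.341×10⁻⁶ mm/N.
Hence P = δ_free / Σ(L/AE) = 0.9004/8.341×10⁻⁶ = 107.9 kN (tensile).
σ_{aluminium} = P / A = 107900 / 1150 = 93.86 MPa.

σ ≈ 93.9 MPa (tensile)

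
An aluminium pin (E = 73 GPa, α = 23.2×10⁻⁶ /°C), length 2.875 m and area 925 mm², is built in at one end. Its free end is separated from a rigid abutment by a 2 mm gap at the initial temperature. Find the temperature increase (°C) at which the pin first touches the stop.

The gap closes when αΔT L = 2 mm, since the pin is still unstressed at that instant.
ΔT = 2 / (23.2×10⁻⁶ × 2875) = 29.99 °C.

ΔT ≈ 30 °C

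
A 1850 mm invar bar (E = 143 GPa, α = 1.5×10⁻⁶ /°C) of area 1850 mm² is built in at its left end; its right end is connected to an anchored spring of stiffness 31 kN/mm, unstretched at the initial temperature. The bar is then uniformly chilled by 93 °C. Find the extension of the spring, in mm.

δ ≈ 0.212 mm

The unrestrained thermal change is αΔT L = 1.5×10⁻⁶ × 93 × 1850 = 0.2581 mm.
Let P be the tensile force in the spring. The bar extends elastically by PL/(AE) and the spring stretches by P/k; together these equal δ_free.
P [ L/(AE) + 1/k ] = δ_free → P [ 1850/(1850×143×10³) + 1/(31×10³) ] = 0.2581.
P = 0.2581 / 3.925×10⁻⁵ = 6575 N.
Spring extension = P/k = 6575/(31×10³) = 0.2121 mm.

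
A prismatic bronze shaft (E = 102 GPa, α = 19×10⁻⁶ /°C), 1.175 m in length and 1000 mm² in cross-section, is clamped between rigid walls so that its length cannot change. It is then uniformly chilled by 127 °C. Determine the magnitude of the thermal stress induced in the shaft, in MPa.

With length fixed, the mechanical strain must cancel the thermal strain αΔT = 19×10⁻⁶ × 127 = 2413×10⁻⁶.
σ = EαΔT = 102×10³ × 19×10⁻⁶ × 127 = 246.1 MPa (tensile; the shaft is trying to contract).

σ ≈ 246 MPa (tensile)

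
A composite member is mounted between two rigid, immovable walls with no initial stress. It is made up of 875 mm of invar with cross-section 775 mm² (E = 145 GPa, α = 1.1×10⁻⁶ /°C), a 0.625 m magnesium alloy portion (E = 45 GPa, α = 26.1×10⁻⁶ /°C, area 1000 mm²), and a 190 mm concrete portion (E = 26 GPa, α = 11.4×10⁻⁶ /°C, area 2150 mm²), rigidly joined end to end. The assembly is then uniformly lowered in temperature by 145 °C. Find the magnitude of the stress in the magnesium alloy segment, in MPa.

If the supports were absent, the total length change would be Σ αᵢΔT Lᵢ = 1.1×10⁻⁶×145×875 + 26.1×10⁻⁶×145×625 + 11.4×10⁻⁶×145×190 = 2.819 mm.
The walls prevent any net length change, so an axial force P (same in every segment) develops. Compatibility: P · Σ Lᵢ/(AᵢEᵢ) = δ_free.
Σ Lᵢ/(AᵢEᵢ) = 875/(775×145×10³) + 625/(1000×45×10³) + 190/(2150×26×10³) = 2.507×10⁻⁵ mm/N.
Hence P = δ_free / Σ(L/AE) = 2.819/2.507×10⁻⁵ = 112.4 kN (tensile).
σ_{magnesium alloy} = P / A = 112400 / 1000 = 112.4 MPa.

σ ≈ 112 MPa (tensile)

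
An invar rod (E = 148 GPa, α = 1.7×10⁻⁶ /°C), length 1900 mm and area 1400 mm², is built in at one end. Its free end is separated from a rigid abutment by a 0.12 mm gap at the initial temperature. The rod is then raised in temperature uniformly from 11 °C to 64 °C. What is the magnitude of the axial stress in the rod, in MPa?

σ ≈ 3.99 MPa (compressive)

Free thermal elongation = αΔT L = 1.7×10⁻⁶ × 53 × 1900 = 0.1712 mm.
This exceeds the 0.12 mm gap, so the wall pushes back. The portion of expansion that must be recovered elastically is δ_free − gap = 0.1712 − 0.12 = 0.05119 mm.
That suppressed elongation corresponds to σ = E·Δ/L = 148×10³ × 0.05119/1900 = 3.987 MPa.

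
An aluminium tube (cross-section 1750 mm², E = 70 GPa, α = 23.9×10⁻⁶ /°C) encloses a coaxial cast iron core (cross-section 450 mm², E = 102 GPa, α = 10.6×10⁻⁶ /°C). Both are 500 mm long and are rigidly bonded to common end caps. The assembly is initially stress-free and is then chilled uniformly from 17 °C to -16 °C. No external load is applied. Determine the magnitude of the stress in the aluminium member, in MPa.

σ ≈ 8.37 MPa (tensile)

Both members must finish at the same length. With the larger α, the aluminium tends to over-contract; the plates restrain it, putting the aluminium in tension and the cast iron in compression. With no external load the two internal forces are equal and opposite, magnitude P.
Setting the final lengths equal and cancelling L: (α₁ − α₂)ΔT = P/(A₁E₁) + P/(A₂E₂).
|α₁ − α₂|·ΔT = 13.3×10⁻⁶ × 33 = 0.0004389.
1/(A₁E₁) + 1/(A₂E₂) = 1/(1750×70×10³) + 1/(450×102×10³) = 2.995×10⁻⁸ N⁻¹.
P = 0.0004389 / 2.995×10⁻⁸ = 14650 N = 14.65 kN.
σ_{aluminium} = P/A₁ = 14650/1750 = 8.374 MPa, tensile.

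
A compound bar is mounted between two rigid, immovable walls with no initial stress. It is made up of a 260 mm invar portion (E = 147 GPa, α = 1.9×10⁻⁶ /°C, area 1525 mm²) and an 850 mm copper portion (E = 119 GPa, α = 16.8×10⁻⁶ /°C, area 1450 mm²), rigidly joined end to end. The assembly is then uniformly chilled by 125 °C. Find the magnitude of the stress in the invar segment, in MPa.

If the supports were absent, the total length change would be Σ αᵢΔT Lᵢ = 1.9×10⁻⁶×125×260 + 16.8×10⁻⁶×125×850 = 1.847 mm.
The walls prevent any net length change, so an axial force P (same in every segment) develops. Compatibility: P · Σ Lᵢ/(AᵢEᵢ) = δ_free.
Σ Lᵢ/(AᵢEᵢ) = 260/(1525×147×10³) + 850/(1450×119×10³) = 6.086×10⁻⁶ mm/N.
So P = 1.847 / 6.086×10⁻⁶ = 303.4 kN, tensile.
σ_{invar} = P / A = 303400 / 1525 = 199 MPa.

σ ≈ 199 MPa (tensile)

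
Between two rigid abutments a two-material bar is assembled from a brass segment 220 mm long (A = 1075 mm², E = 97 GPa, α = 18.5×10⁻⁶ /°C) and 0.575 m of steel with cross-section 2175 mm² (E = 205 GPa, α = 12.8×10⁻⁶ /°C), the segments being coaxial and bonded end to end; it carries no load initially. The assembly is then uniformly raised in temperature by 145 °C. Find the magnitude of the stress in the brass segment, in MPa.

σ ≈ 454 MPa (compressive)

Free thermal expansion of the whole bar: Σ αᵢΔT Lᵢ = 18.5×10⁻⁶×145×220 + 12.8×10⁻⁶×145×575 = 1.657 mm.
The walls prevent any net length change, so an axial force P (same in every segment) develops. Compatibility: P · Σ Lᵢ/(AᵢEᵢ) = δ_free.
The series flexibility is Σ Lᵢ/(AᵢEᵢ) = 220/(1075×97×10³) + 575/(2175×205×10³) = 3.399×10⁻⁶ mm/N.
So P = 1.657 / 3.399×10⁻⁶ = 487.5 kN, compressive.
σ_{brass} = P / A = 487500 / 1075 = 453.5 MPa.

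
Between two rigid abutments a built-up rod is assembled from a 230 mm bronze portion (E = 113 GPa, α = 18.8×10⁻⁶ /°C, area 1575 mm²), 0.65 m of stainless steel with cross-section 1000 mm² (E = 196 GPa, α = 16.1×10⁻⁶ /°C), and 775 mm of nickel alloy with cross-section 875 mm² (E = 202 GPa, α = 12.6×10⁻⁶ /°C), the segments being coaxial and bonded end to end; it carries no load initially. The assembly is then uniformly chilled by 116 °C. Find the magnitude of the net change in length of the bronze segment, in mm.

|ΔL| ≈ 0.0923 mm

With the walls removed the bar would change length by δ_free = Σ αᵢΔT Lᵢ = 18.8×10⁻⁶×116×230 + 16.1×10⁻⁶×116×650 + 12.6×10⁻⁶×116×775 = 2.848 mm.
The walls prevent any net length change, so an axial force P (same in every segment) develops. Compatibility: P · Σ Lᵢ/(AᵢEᵢ) = δ_free.
The series flexibility is Σ Lᵢ/(AᵢEᵢ) = 230/(1575×113×10³) + 650/(1000×196×10³) + 775/(875×202×10³) = 8.993×10⁻⁶ mm/N.
P = 2.848 / 8.993×10⁻⁶ = 316700 N = 316.7 kN, tensile.
For the bronze segment, free thermal change = 18.8×10⁻⁶×116×230 = 0.5016 mm and elastic change from P = 316700×230/(1575×113×10³) = 0.4093 mm; these oppose, so the net change is 0.0923 mm (segment shortens).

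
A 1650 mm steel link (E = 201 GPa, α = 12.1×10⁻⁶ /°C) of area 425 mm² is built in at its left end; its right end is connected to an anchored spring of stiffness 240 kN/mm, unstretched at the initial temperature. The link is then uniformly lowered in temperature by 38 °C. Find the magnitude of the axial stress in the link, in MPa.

σ ≈ 76 MPa (tensile)

Free thermal contraction: δ_free = αΔT L = 12.1×10⁻⁶ × 38 × 1650 = 0.7587 mm.
Let P be the tensile force in the spring. The link extends elastically by PL/(AE) and the spring stretches by P/k; together these equal δ_free.
So P = δ_free / [L/(AE) + 1/k] = 0.7587 / [ 1650/(425×201×10³) + 1/(240×10³) ].
P = 0.7587 / 2.348×10⁻⁵ = 32310 N.
σ = P/A = 32310/425 = 76.02 MPa.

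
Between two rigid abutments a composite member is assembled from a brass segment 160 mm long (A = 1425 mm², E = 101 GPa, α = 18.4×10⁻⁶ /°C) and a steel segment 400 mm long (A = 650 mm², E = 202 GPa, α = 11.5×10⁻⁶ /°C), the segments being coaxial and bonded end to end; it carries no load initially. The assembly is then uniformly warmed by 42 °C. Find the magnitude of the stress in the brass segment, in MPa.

Free thermal expansion of the whole bar: Σ αᵢΔT Lᵢ = 18.4×10⁻⁶×42×160 + 11.5×10⁻⁶×42×400 = 0.3168 mm.
The rigid supports impose zero overall length change; the single axial force P common to all segments must satisfy P Σ Lᵢ/(AᵢEᵢ) = δ_free.
The series flexibility is Σ Lᵢ/(AᵢEᵢ) = 160/(1425×101×10³) + 400/(650×202×10³) = 4.158×10⁻⁶ mm/N.
So P = 0.3168 / 4.158×10⁻⁶ = 76.2 kN, compressive.
σ_{brass} = P / A = 76200 / 1425 = 53.47 MPa.

σ ≈ 53.5 MPa (compressive)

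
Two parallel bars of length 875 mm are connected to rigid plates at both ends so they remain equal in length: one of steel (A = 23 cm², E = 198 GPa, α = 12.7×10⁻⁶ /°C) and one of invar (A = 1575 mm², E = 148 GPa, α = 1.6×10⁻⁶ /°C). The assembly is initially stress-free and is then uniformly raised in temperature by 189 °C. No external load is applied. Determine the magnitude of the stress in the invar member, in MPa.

σ ≈ 205 MPa (tensile)

Both members must finish at the same length. With the larger α, the steel tends to over-expand; the plates restrain it, putting the steel in compression and the invar in tension. With no external load the two internal forces are equal and opposite, magnitude P.
Equating the net (thermal + elastic) strains gives |α₁ − α₂|·ΔT = P·[1/(A₁E₁) + 1/(A₂E₂)].
|α₁ − α₂|·ΔT = 11.1×10⁻⁶ × 189 = 0.002098.
1/(A₁E₁) + 1/(A₂E₂) = 1/(2300×198×10³) + 1/(1575×148×10³) = 6.486×10⁻⁹ N⁻¹.
P = 0.002098 / 6.486×10⁻⁹ = 323500 N = 323.5 kN.
σ_{invar} = P/A₂ = 323500/1575 = 205.4 MPa, tensile.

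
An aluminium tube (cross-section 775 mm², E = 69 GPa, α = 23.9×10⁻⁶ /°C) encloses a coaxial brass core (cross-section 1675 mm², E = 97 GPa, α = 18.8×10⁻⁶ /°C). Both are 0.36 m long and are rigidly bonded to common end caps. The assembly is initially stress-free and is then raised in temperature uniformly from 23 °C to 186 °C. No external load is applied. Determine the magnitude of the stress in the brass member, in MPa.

The aluminium has the larger α, so on heating it would change length more than the brass if both were free. The rigid plates force a common final length, so the aluminium is put into compression and the brass into tension, with equal and opposite forces P (no external load).
Setting the final lengths equal and cancelling L: (α₁ − α₂)ΔT = P/(A₁E₁) + P/(A₂E₂).
|α₁ − α₂|·ΔT = 5.1×10⁻⁶ × 163 = 0.0008313.
1/(A₁E₁) + 1/(A₂E₂) = 1/(775×69×10³) + 1/(1675×97×10³) = 2.486×10⁻⁸ N⁻¹.
P = 0.0008313 / 2.486×10⁻⁸ = 33450 N = 33.45 kN.
σ_{brass} = P/A₂ = 33450/1675 = 19.97 MPa, tensile.

σ ≈ 20 MPa (tensile)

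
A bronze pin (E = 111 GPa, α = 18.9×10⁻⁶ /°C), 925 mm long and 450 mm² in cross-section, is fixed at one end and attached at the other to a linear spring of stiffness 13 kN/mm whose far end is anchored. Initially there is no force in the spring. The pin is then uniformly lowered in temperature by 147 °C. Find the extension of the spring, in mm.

δ ≈ 2.07 mm

If the spring were absent the pin would shorten by αΔT L = 18.9×10⁻⁶ × 147 × 925 = 2.57 mm.
With a force P in the spring, the elastic change of the pin is PL/(AE) and that of the spring is P/k; compatibility requires their sum to equal δ_free.
So P = δ_free / [L/(AE) + 1/k] = 2.57 / [ 925/(450×111×10³) + 1/(13×10³) ].
P = 2.57 / 9.544×10⁻⁵ = 26930 N.
Spring extension = P/k = 26930/(13×10³) = 2.071 mm.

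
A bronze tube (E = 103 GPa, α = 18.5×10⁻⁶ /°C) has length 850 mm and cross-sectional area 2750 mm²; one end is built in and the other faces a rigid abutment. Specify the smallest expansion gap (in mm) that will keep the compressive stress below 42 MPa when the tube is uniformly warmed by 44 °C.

With no wall the tube would lengthen by αΔT L = 18.5×10⁻⁶ × 44 × 850 = 0.6919 mm.
At the allowable stress the elastic shortening the wall may impose is σL/E = 42 × 850 / (103×10³) = 0.3466 mm.
The gap must absorb the remainder: g_min = 0.6919 − 0.3466 = 0.3453 mm.

g ≈ 0.345 mm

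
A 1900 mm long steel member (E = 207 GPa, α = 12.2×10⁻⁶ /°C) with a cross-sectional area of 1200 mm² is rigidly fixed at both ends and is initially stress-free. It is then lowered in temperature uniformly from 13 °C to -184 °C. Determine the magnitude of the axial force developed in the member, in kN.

The ends cannot move, so σ = EαΔT = 207×10³ × 12.2×10⁻⁶ × 197 = 497.5 MPa.
P = AEαΔT = 1200 × 207×10³ × 12.2×10⁻⁶ × 197 = 597 kN (tensile).

P ≈ 597 kN (tensile)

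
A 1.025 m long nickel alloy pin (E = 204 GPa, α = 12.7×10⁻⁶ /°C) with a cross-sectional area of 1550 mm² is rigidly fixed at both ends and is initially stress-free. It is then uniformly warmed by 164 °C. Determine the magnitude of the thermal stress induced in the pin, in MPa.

Because both ends are immovable the net strain is zero, and the suppressed thermal strain is αΔT = 12.7×10⁻⁶ × 164 = 2082.8×10⁻⁶.
The stress required to suppress this strain is σ = Eε = 204×10³ × 2082.8×10⁻⁶ = 424.9 MPa, compressive since the pin is trying to expand.

σ ≈ 425 MPa (compressive)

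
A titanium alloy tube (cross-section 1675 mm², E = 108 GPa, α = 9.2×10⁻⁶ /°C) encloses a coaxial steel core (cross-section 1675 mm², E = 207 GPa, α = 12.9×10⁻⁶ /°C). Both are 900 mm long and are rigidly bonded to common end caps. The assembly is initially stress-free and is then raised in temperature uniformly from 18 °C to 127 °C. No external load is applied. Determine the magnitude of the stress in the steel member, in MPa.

σ ≈ 28.6 MPa (compressive)

Equilibrium of a rigid end plate with no external load gives equal and opposite internal forces ±P in the two members. Since α_{steel} > α_{titanium alloy}, heating drives the steel into compression and the titanium alloy into tension.
Equating the net (thermal + elastic) strains gives |α₁ − α₂|·ΔT = P·[1/(A₁E₁) + 1/(A₂E₂)].
|α₁ − α₂|·ΔT = 3.7×10⁻⁶ × 109 = 0.0004033.
1/(A₁E₁) + 1/(A₂E₂) = 1/(1675×108×10³) + 1/(1675×207×10³) = 8.412×10⁻⁹ N⁻¹.
So P = 0.0004033 / 8.412×10⁻⁹ = 47.94 kN.
σ_{steel} = P/A₂ = 47940/1675 = 28.62 MPa, compressive.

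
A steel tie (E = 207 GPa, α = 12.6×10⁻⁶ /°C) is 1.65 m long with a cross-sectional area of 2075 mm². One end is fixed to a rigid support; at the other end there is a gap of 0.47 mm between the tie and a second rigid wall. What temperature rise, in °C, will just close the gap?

The gap closes when αΔT L = 0.47 mm, since the tie is still unstressed at that instant.
ΔT = 0.47 / (12.6×10⁻⁶ × 1650) = 22.61 °C.

ΔT ≈ 22.6 °C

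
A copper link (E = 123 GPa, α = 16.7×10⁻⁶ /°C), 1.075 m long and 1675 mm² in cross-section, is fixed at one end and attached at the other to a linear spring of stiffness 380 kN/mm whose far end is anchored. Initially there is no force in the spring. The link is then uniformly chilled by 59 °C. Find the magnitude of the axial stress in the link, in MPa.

σ ≈ 80.6 MPa (tensile)

Free thermal contraction: δ_free = αΔT L = 16.7×10⁻⁶ × 59 × 1075 = 1.059 mm.
With a force P in the spring, the elastic change of the link is PL/(AE) and that of the spring is P/k; compatibility requires their sum to equal δ_free.
So P = δ_free / [L/(AE) + 1/k] = 1.059 / [ 1075/(1675×123×10³) + 1/(380×10³) ].
P = 1.059 / 7.849×10⁻⁶ = 134900 N.
σ = P/A = 134900/1675 = 80.56 MPa.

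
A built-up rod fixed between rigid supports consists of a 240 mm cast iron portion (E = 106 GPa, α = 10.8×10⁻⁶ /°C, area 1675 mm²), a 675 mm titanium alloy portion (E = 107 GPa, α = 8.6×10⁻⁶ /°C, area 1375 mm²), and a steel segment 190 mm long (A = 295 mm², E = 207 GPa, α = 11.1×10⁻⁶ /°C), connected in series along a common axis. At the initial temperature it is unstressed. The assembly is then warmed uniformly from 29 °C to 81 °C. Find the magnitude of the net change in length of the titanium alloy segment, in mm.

Free thermal expansion of the whole bar: Σ αᵢΔT Lᵢ = 10.8×10⁻⁶×52×240 + 8.6×10⁻⁶×52×675 + 11.1×10⁻⁶×52×190 = 0.5463 mm.
Since the ends are fixed, an axial force P builds up, equal in every segment, with P · Σ Lᵢ/(AᵢEᵢ) = δ_free.
The series flexibility is Σ Lᵢ/(AᵢEᵢ) = 240/(1675×106×10³) + 675/(1375×107×10³) + 190/(295×207×10³) = 9.051×10⁻⁶ mm/N.
P = 0.5463 / 9.051×10⁻⁶ = 60360 N = 60.36 kN, compressive.
For the titanium alloy segment, free thermal change = 8.6×10⁻⁶×52×675 = 0.3019 mm and elastic change from P = 60360×675/(1375×107×10³) = 0.2769 mm; these oppose, so the net change is 0.0249 mm (segment lengthens).

|ΔL| ≈ 0.0249 mm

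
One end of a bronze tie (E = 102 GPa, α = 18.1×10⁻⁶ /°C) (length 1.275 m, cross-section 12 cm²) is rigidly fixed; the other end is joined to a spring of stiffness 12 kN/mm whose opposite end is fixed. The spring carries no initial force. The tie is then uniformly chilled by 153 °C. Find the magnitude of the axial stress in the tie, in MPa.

Free thermal contraction: δ_free = αΔT L = 18.1×10⁻⁶ × 153 × 1275 = 3.531 mm.
With a force P in the spring, the elastic change of the tie is PL/(AE) and that of the spring is P/k; compatibility requires their sum to equal δ_free.
P [ L/(AE) + 1/k ] = δ_free → P [ 1275/(1200×102×10³) + 1/(12×10³) ] = 3.531.
P = 3.531 / 9.375×10⁻⁵ = 37660 N.
σ = P/A = 37660/1200 = 31.39 MPa.

σ ≈ 31.4 MPa (tensile)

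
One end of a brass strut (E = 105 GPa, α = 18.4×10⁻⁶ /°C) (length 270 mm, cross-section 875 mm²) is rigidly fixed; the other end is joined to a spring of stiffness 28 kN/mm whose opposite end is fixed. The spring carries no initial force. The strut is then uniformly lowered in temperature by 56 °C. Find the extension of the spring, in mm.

The unrestrained thermal change is αΔT L = 18.4×10⁻⁶ × 56 × 270 = 0.2782 mm.
With a force P in the spring, the elastic change of the strut is PL/(AE) and that of the spring is P/k; compatibility requires their sum to equal δ_free.
So P = δ_free / [L/(AE) + 1/k] = 0.2782 / [ 270/(875×105×10³) + 1/(28×10³) ].
P = 0.2782 / 3.865×10⁻⁵ = 7198 N.
Spring extension = P/k = 7198/(28×10³) = 0.2571 mm.

δ ≈ 0.257 mm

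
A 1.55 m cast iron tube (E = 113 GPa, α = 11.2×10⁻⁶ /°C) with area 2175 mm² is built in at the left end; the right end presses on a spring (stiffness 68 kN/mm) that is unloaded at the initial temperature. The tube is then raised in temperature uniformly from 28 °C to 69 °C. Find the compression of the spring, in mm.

Free thermal expansion: δ_free = αΔT L = 11.2×10⁻⁶ × 41 × 1550 = 0.7118 mm.
Let P be the compressive force at the spring. The tube shortens elastically by PL/(AE) and the spring compresses by P/k; together these equal δ_free.
So P = δ_free / [L/(AE) + 1/k] = 0.7118 / [ 1550/(2175×113×10³) + 1/(68×10³) ].
P = 0.7118 / 2.101×10⁻⁵ = 33870 N.
Spring compression = P/k = 33870/(68×10³) = 0.4981 mm.

δ ≈ 0.498 mm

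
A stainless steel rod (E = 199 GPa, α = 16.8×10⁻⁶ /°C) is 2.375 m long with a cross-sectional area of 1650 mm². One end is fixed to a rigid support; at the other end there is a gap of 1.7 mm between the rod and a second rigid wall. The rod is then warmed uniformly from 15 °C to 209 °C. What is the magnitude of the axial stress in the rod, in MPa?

Free thermal elongation = αΔT L = 16.8×10⁻⁶ × 194 × 2375 = 7.741 mm.
This exceeds the 1.7 mm gap, so the wall pushes back. The portion of expansion that must be recovered elastically is δ_free − gap = 7.741 − 1.7 = 6.041 mm.
That suppressed elongation corresponds to σ = E·Δ/L = 199×10³ × 6.041/2375 = 506.1 MPa.

σ ≈ 506 MPa (compressive)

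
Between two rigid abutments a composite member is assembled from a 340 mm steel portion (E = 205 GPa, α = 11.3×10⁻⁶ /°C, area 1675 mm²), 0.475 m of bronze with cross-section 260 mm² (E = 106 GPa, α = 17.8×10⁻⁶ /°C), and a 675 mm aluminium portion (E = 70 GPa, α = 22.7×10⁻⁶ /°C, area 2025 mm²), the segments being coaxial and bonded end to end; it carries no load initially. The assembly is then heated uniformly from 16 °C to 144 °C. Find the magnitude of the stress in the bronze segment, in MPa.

σ ≈ 592 MPa (compressive)

Free thermal expansion of the whole bar: Σ αᵢΔT Lᵢ = 11.3×10⁻⁶×128×340 + 17.8×10⁻⁶×128×475 + 22.7×10⁻⁶×128×675 = 3.535 mm.
The rigid supports impose zero overall length change; the single axial force P common to all segments must satisfy P Σ Lᵢ/(AᵢEᵢ) = δ_free.
Σ Lᵢ/(AᵢEᵢ) = 340/(1675×205×10³) + 475/(260×106×10³) + 675/(2025×70×10³) = 2.299×10⁻⁵ mm/N.
P = 3.535 / 2.299×10⁻⁵ = 153800 N = 153.8 kN, compressive.
σ_{bronze} = P / A = 153800 / 260 = 591.5 MPa.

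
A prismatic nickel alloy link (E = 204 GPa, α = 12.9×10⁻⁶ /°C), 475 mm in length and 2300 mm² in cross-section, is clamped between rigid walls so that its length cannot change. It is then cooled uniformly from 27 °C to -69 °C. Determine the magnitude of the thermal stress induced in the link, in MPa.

The supports are rigid, so the total axial strain is zero. The restrained thermal strain is ε = αΔT = 12.9×10⁻⁶ × 96 = 1238.4×10⁻⁶.
σ = EαΔT = 204×10³ × 12.9×10⁻⁶ × 96 = 252.6 MPa (tensile; the link is trying to contract).

σ ≈ 253 MPa (tensile)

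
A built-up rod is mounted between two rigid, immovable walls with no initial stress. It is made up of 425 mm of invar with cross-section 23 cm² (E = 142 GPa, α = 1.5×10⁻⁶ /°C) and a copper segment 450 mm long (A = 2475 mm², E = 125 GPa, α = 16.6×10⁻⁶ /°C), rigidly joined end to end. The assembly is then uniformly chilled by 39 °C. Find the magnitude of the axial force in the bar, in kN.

Free thermal contraction of the whole bar: Σ αᵢΔT Lᵢ = 1.5×10⁻⁶×39×425 + 16.6×10⁻⁶×39×450 = 0.3162 mm.
Since the ends are fixed, an axial force P builds up, equal in every segment, with P · Σ Lᵢ/(AᵢEᵢ) = δ_free.
The series flexibility is Σ Lᵢ/(AᵢEᵢ) = 425/(2300×142×10³) + 450/(2475×125×10³) = 2.756×10⁻⁶ mm/N.
P = 0.3162 / 2.756×10⁻⁶ = 114700 N = 114.7 kN, tensile.

P ≈ 115 kN (tensile)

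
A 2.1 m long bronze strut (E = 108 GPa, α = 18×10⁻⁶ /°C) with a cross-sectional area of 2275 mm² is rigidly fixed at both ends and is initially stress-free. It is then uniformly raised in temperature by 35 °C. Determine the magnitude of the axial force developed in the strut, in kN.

P ≈ 155 kN (compressive)

The ends cannot move, so σ = EαΔT = 108×10³ × 18×10⁻⁶ × 35 = 68.04 MPa.
Axial force P = σA = 68.04 × 2275 = 154800 N = 154.8 kN, compressive.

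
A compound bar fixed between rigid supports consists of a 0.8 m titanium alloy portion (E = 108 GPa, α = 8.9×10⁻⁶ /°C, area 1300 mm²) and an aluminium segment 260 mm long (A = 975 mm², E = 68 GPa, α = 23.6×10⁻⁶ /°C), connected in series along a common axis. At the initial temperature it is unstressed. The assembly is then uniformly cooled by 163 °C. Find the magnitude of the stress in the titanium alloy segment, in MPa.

σ ≈ 173 MPa (tensile)

With the walls removed the bar would change length by δ_free = Σ αᵢΔT Lᵢ = 8.9×10⁻⁶×163×800 + 23.6×10⁻⁶×163×260 = 2.161 mm.
The rigid supports impose zero overall length change; the single axial force P common to all segments must satisfy P Σ Lᵢ/(AᵢEᵢ) = δ_free.
The series flexibility is Σ Lᵢ/(AᵢEᵢ) = 800/(1300×108×10³) + 260/(975×68×10³) = 9.62×10⁻⁶ mm/N.
Hence P = δ_free / Σ(L/AE) = 2.161/9.62×10⁻⁶ = 224.6 kN (tensile).
σ_{titanium alloy} = P / A = 224600 / 1300 = 172.8 MPa.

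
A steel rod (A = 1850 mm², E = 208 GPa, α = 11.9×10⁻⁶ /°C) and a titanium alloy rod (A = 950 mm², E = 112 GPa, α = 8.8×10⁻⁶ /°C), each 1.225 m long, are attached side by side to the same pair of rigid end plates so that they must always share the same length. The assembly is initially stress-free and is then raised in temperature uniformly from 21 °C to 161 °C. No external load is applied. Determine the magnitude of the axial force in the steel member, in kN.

P ≈ 36.2 kN (compressive in the steel)

Equilibrium of a rigid end plate with no external load gives equal and opposite internal forces ±P in the two members. Since α_{steel} > α_{titanium alloy}, heating drives the steel into compression and the titanium alloy into tension.
Setting the final lengths equal and cancelling L: (α₁ − α₂)ΔT = P/(A₁E₁) + P/(A₂E₂).
|α₁ − α₂|·ΔT = 3.1×10⁻⁶ × 140 = 0.000434.
1/(A₁E₁) + 1/(A₂E₂) = 1/(1850×208×10³) + 1/(950×112×10³) = 1.2×10⁻⁸ N⁻¹.
So P = 0.000434 / 1.2×10⁻⁸ = 36.17 kN.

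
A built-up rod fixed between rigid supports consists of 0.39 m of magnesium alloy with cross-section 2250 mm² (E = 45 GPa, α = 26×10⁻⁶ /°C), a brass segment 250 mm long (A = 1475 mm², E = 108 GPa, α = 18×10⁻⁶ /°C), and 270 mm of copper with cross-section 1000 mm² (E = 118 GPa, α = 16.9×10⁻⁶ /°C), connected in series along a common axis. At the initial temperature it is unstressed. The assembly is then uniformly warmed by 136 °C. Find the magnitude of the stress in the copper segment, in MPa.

Free thermal expansion of the whole bar: Σ αᵢΔT Lᵢ = 26×10⁻⁶×136×390 + 18×10⁻⁶×136×250 + 16.9×10⁻⁶×136×270 = 2.612 mm.
The rigid supports impose zero overall length change; the single axial force P common to all segments must satisfy P Σ Lᵢ/(AᵢEᵢ) = δ_free.
Σ Lᵢ/(AᵢEᵢ) = 390/(2250×45×10³) + 250/(1475×108×10³) + 270/(1000×118×10³) = 7.709×10⁻⁶ mm/N.
So P = 2.612 / 7.709×10⁻⁶ = 338.8 kN, compressive.
σ_{copper} = P / A = 338800 / 1000 = 338.8 MPa.

σ ≈ 339 MPa (compressive)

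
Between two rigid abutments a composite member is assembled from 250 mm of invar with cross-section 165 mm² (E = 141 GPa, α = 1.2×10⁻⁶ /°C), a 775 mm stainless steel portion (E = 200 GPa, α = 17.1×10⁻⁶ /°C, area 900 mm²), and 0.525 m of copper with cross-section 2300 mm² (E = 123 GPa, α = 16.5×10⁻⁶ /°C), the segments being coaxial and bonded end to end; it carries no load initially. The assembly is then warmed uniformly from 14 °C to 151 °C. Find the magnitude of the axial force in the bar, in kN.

P ≈ 180 kN (compressive)

With the walls removed the bar would change length by δ_free = Σ αᵢΔT Lᵢ = 1.2×10⁻⁶×137×250 + 17.1×10⁻⁶×137×775 + 16.5×10⁻⁶×137×525 = 3.043 mm.
The walls prevent any net length change, so an axial force P (same in every segment) develops. Compatibility: P · Σ Lᵢ/(AᵢEᵢ) = δ_free.
Σ Lᵢ/(AᵢEᵢ) = 250/(165×141×10³) + 775/(900×200×10³) + 525/(2300×123×10³) = 1.691×10⁻⁵ mm/N.
So P = 3.043 / 1.691×10⁻⁵ = 180 kN, compressive.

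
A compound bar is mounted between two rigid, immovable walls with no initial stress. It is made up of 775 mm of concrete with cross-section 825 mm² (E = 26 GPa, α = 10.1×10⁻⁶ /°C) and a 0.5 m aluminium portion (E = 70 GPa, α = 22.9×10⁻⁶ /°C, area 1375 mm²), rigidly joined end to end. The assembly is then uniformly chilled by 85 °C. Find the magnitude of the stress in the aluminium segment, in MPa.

σ ≈ 28.8 MPa (tensile)

Free thermal contraction of the whole bar: Σ αᵢΔT Lᵢ = 10.1×10⁻⁶×85×775 + 22.9×10⁻⁶×85×500 = 1.639 mm.
The rigid supports impose zero overall length change; the single axial force P common to all segments must satisfy P Σ Lᵢ/(AᵢEᵢ) = δ_free.
The series flexibility is Σ Lᵢ/(AᵢEᵢ) = 775/(825×26×10³) + 500/(1375×70×10³) = 4.133×10⁻⁵ mm/N.
P = 1.639 / 4.133×10⁻⁵ = 39650 N = 39.65 kN, tensile.
σ_{aluminium} = P / A = 39650 / 1375 = 28.84 MPa.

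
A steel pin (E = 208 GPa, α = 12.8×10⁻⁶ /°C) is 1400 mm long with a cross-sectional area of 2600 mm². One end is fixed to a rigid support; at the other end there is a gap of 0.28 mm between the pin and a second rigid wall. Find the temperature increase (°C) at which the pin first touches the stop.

ΔT ≈ 15.6 °C

Contact occurs when the free expansion equals the gap: αΔT L = 0.28 mm.
So ΔT = g/(αL) = 0.28/(12.8×10⁻⁶ × 1400) = 15.63 °C.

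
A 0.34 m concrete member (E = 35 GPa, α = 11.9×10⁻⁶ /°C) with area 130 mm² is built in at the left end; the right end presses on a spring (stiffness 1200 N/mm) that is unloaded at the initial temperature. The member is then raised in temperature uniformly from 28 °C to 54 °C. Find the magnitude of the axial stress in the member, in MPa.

σ ≈ 0.891 MPa (compressive)

The unrestrained thermal change is αΔT L = 11.9×10⁻⁶ × 26 × 340 = 0.1052 mm.
Let P be the compressive force at the spring. The member shortens elastically by PL/(AE) and the spring compresses by P/k; together these equal δ_free.
So P = δ_free / [L/(AE) + 1/k] = 0.1052 / [ 340/(130×35×10³) + 1/(1200) ].
P = 0.1052 / 0.0009081 = 115.8 N.
σ = P/A = 115.8/130 = 0.8911 MPa.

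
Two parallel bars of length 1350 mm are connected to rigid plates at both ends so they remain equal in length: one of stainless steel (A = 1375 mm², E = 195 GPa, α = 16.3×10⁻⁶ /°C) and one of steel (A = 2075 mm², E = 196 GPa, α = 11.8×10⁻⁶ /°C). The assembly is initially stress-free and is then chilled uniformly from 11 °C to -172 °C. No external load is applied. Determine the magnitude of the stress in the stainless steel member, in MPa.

σ ≈ 96.8 MPa (tensile)

The stainless steel has the larger α, so on cooling it would change length more than the steel if both were free. The rigid plates force a common final length, so the stainless steel is put into tension and the steel into compression, with equal and opposite forces P (no external load).
Equating the net (thermal + elastic) strains gives |α₁ − α₂|·ΔT = P·[1/(A₁E₁) + 1/(A₂E₂)].
|α₁ − α₂|·ΔT = 4.5×10⁻⁶ × 183 = 0.0008235.
1/(A₁E₁) + 1/(A₂E₂) = 1/(1375×195×10³) + 1/(2075×196×10³) = 6.188×10⁻⁹ N⁻¹.
So P = 0.0008235 / 6.188×10⁻⁹ = 133.1 kN.
σ_{stainless steel} = P/A₁ = 133100/1375 = 96.78 MPa, tensile.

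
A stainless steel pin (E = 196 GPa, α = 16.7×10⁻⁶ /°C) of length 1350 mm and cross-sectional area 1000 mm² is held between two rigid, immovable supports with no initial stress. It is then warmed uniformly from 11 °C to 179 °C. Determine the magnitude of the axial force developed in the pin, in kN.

The ends cannot move, so σ = EαΔT = 196×10³ × 16.7×10⁻⁶ × 168 = 549.9 MPa.
Then P = σA = 549.9 × 1000 mm² = 549.9 kN, compressive.

P ≈ 550 kN (compressive)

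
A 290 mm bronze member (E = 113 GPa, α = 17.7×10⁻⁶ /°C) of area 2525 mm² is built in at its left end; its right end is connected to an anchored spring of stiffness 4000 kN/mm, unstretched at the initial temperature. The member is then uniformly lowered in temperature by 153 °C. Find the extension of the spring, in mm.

δ ≈ 0.155 mm

If the spring were absent the member would shorten by αΔT L = 17.7×10⁻⁶ × 153 × 290 = 0.7853 mm.
Let P be the tensile force in the spring. The member extends elastically by PL/(AE) and the spring stretches by P/k; together these equal δ_free.
So P = δ_free / [L/(AE) + 1/k] = 0.7853 / [ 290/(2525×113×10³) + 1/(4000×10³) ].
P = 0.7853 / 1.266×10⁻⁶ = 620200 N.
Spring extension = P/k = 620200/(4000×10³) = 0.155 mm.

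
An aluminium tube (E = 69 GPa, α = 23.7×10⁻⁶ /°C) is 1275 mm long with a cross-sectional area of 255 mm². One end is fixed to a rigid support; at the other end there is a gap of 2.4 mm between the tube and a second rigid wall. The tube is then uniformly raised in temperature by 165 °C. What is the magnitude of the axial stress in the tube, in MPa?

σ ≈ 140 MPa (compressive)

Unrestrained expansion: δ_free = αΔT L = 23.7×10⁻⁶ × 165 × 1275 = 4.986 mm.
This exceeds the 2.4 mm gap, so the wall pushes back. The portion of expansion that must be recovered elastically is δ_free − gap = 4.986 − 2.4 = 2.586 mm.
That suppressed elongation corresponds to σ = E·Δ/L = 69×10³ × 2.586/1275 = 139.9 MPa.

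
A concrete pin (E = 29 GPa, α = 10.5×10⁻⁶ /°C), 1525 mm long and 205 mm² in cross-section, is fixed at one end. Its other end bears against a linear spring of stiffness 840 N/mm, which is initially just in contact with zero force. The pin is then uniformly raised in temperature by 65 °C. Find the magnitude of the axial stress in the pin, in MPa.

If the spring were absent the pin would lengthen by αΔT L = 10.5×10⁻⁶ × 65 × 1525 = 1.041 mm.
With a force P in the spring, the elastic change of the pin is PL/(AE) and that of the spring is P/k; compatibility requires their sum to equal δ_free.
P [ L/(AE) + 1/k ] = δ_free → P [ 1525/(205×29×10³) + 1/(840) ] = 1.041.
P = 1.041 / 0.001447 = 719.3 N.
σ = P/A = 719.3/205 = 3.509 MPa.

σ ≈ 3.51 MPa (compressive)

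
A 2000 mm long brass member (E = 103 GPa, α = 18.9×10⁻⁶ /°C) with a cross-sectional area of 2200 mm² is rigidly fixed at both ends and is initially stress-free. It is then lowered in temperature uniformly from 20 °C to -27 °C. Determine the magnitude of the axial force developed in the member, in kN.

P ≈ 201 kN (tensile)

The ends cannot move, so σ = EαΔT = 103×10³ × 18.9×10⁻⁶ × 47 = 91.49 MPa.
P = AEαΔT = 2200 × 103×10³ × 18.9×10⁻⁶ × 47 = 201.3 kN (tensile).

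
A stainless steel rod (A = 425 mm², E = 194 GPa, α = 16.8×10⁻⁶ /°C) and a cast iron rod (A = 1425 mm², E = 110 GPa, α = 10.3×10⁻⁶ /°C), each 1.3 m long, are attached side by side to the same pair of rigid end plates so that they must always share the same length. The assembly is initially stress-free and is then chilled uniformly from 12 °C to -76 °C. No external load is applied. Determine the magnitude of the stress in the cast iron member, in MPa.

Equilibrium of a rigid end plate with no external load gives equal and opposite internal forces ±P in the two members. Since α_{stainless steel} > α_{cast iron}, cooling drives the stainless steel into tension and the cast iron into compression.
Compatibility of the two members (thermal + elastic change equal): (α₁ − α₂)ΔT = P·[1/(A₁E₁) + 1/(A₂E₂)].
|α₁ − α₂|·ΔT = 6.5×10⁻⁶ × 88 = 0.000572.
1/(A₁E₁) + 1/(A₂E₂) = 1/(425×194×10³) + 1/(1425×110×10³) = 1.851×10⁻⁸ N⁻¹.
P = 0.000572 / 1.851×10⁻⁸ = 30910 N = 30.91 kN.
σ_{cast iron} = P/A₂ = 30910/1425 = 21.69 MPa, compressive.

σ ≈ 21.7 MPa (compressive)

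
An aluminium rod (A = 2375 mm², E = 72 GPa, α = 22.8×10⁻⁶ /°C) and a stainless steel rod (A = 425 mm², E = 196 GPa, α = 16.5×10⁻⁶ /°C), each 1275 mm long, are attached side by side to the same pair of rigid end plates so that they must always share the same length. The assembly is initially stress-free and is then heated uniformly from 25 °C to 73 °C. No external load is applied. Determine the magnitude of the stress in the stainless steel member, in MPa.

σ ≈ 39.9 MPa (tensile)

Both members must finish at the same length. With the larger α, the aluminium tends to over-expand; the plates restrain it, putting the aluminium in compression and the stainless steel in tension. With no external load the two internal forces are equal and opposite, magnitude P.
Setting the final lengths equal and cancelling L: (α₁ − α₂)ΔT = P/(A₁E₁) + P/(A₂E₂).
|α₁ − α₂|·ΔT = 6.3×10⁻⁶ × 48 = 0.0003024.
1/(A₁E₁) + 1/(A₂E₂) = 1/(2375×72×10³) + 1/(425×196×10³) = 1.785×10⁻⁸ N⁻¹.
P = 0.0003024 / 1.785×10⁻⁸ = 16940 N = 16.94 kN.
σ_{stainless steel} = P/A₂ = 16940/425 = 39.86 MPa, tensile.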